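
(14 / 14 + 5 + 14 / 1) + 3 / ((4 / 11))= 113 / 4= 28.25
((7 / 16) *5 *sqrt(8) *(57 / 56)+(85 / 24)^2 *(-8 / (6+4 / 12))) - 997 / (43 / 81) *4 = -147611443 / 19608+285 *sqrt(2) / 64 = -7521.83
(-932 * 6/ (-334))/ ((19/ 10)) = 27960/ 3173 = 8.81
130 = 130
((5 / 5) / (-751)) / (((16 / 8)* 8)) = -1 / 12016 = -0.00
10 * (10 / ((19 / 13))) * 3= 3900 / 19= 205.26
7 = 7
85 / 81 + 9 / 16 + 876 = 1137385 / 1296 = 877.61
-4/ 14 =-2/ 7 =-0.29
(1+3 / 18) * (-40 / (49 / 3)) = -20 / 7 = -2.86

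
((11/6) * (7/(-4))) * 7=-539/24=-22.46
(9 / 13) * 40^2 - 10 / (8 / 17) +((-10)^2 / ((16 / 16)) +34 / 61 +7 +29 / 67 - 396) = 169686073 / 212524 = 798.43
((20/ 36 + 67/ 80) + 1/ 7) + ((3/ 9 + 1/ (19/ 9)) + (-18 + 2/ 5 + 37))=2082103/ 95760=21.74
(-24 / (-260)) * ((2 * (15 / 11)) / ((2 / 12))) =216 / 143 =1.51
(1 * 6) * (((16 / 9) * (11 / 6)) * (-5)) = -880 / 9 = -97.78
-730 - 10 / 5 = -732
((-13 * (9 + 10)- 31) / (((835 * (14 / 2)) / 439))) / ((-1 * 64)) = 61021 / 187040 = 0.33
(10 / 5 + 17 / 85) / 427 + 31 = 31.01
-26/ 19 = -1.37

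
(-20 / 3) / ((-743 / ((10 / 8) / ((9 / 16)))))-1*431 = -8645891 / 20061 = -430.98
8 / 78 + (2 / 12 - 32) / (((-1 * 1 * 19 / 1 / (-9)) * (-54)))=3395 / 8892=0.38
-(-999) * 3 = 2997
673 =673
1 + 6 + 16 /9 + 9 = 160 /9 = 17.78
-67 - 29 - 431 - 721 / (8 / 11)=-12147 / 8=-1518.38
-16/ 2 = -8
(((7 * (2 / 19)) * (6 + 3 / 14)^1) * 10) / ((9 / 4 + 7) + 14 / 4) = 1160 / 323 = 3.59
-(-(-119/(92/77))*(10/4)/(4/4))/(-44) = 4165/736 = 5.66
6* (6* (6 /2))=108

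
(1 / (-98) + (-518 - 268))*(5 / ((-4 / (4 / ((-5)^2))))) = 77029 / 490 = 157.20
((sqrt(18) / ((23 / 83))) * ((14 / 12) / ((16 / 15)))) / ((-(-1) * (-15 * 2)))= -581 * sqrt(2) / 1472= -0.56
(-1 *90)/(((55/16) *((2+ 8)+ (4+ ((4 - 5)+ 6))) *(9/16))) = -512/209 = -2.45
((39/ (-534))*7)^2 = 8281/ 31684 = 0.26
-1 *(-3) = 3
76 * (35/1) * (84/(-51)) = -4381.18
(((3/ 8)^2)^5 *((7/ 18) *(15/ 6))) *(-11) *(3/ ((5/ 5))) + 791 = 3397311553181/ 4294967296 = 791.00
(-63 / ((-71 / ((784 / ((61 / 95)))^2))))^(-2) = 69796884481 / 122134897087252439040000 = 0.00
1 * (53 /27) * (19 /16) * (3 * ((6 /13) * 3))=1007 /104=9.68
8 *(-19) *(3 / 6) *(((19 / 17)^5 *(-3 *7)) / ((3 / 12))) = 15807416016 / 1419857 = 11133.10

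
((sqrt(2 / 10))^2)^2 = 1 / 25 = 0.04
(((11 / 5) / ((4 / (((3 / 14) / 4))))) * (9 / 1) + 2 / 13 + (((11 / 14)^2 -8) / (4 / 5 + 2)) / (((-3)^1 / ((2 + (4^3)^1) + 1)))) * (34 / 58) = 2157819299 / 62069280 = 34.76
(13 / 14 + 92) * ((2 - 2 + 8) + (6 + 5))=24719 / 14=1765.64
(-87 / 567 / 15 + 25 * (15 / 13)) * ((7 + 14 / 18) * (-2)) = -4250992 / 9477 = -448.56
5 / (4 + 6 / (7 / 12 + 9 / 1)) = 575 / 532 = 1.08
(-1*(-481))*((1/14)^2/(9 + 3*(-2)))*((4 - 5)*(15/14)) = -2405/2744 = -0.88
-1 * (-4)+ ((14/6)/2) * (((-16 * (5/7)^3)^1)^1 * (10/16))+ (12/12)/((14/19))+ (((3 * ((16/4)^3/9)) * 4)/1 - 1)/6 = 6686/441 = 15.16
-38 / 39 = -0.97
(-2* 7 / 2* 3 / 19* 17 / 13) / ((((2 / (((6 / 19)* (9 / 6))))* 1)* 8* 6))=-1071 / 150176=-0.01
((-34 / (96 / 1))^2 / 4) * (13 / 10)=3757 / 92160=0.04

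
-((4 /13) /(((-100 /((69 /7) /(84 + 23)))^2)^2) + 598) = -61166244410894372667121 /102284689650325000000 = -598.00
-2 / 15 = -0.13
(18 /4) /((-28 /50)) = -8.04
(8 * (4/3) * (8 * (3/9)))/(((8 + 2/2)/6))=512/27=18.96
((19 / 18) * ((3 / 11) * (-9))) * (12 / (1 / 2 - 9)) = 684 / 187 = 3.66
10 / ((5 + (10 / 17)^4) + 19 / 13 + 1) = 10857730 / 8231537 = 1.32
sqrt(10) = 3.16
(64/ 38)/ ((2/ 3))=2.53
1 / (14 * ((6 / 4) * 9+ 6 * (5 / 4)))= 1 / 294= 0.00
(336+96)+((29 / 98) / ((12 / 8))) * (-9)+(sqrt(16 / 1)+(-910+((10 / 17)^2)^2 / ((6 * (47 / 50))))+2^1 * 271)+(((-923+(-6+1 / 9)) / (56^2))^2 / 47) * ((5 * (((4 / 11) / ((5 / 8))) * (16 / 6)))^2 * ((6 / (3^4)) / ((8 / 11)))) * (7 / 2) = 1756706590307215 / 26502018693003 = 66.29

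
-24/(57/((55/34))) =-0.68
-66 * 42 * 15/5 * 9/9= -8316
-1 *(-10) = 10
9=9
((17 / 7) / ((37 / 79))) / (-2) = -1343 / 518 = -2.59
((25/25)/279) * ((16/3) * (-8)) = -128/837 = -0.15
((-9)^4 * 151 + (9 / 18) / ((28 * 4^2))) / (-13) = -887677057 / 11648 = -76208.54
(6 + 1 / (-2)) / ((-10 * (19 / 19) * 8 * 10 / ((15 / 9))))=-11 / 960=-0.01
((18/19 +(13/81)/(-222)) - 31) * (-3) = 10267969/113886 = 90.16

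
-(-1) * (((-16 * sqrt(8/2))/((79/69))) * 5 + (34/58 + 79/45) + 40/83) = -1171635608/8556885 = -136.92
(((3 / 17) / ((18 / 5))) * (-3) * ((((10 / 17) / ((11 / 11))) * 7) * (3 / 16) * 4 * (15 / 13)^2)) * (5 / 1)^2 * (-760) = 561093750 / 48841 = 11488.17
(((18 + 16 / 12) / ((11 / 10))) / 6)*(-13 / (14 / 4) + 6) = 4640 / 693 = 6.70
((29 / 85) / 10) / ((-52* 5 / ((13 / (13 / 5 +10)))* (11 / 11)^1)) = -29 / 214200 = -0.00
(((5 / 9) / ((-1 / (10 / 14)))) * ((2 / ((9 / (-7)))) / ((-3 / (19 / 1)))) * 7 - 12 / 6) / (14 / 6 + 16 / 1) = -7136 / 4455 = -1.60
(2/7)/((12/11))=0.26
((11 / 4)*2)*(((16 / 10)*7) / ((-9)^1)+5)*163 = 303017 / 90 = 3366.86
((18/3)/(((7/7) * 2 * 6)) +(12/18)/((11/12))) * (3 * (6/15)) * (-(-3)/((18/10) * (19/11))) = 27/19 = 1.42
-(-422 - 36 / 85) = 422.42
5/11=0.45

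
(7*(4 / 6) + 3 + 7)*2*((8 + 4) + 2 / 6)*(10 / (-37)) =-880 / 9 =-97.78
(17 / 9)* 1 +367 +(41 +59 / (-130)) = 479039 / 1170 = 409.44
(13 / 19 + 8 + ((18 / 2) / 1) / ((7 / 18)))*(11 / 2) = 46563 / 266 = 175.05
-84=-84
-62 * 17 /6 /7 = -527 /21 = -25.10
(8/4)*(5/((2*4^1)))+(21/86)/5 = 1117/860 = 1.30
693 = 693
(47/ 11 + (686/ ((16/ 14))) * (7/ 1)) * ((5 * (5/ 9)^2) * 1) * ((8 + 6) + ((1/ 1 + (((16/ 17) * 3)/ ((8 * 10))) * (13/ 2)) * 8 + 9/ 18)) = 6380115875/ 40392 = 157954.94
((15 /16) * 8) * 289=4335 /2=2167.50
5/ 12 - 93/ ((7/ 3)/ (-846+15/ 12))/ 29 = 1414619/ 1218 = 1161.43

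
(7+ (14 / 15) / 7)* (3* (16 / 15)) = 1712 / 75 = 22.83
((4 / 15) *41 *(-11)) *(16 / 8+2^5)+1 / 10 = -122669 / 30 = -4088.97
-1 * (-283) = 283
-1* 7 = -7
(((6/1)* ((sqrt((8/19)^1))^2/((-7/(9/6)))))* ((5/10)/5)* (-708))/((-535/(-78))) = 1988064/355775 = 5.59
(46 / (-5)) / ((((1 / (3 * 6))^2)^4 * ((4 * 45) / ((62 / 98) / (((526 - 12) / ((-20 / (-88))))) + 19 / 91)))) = -5301445441535136 / 45019975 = -117757627.40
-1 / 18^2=-1 / 324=-0.00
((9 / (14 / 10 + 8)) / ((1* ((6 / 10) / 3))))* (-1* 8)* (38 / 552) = -2850 / 1081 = -2.64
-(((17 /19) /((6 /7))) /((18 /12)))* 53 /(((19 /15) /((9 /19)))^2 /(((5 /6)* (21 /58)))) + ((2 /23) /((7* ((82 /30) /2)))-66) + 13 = -103420867244437 /1895988621884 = -54.55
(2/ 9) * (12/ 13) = 8/ 39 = 0.21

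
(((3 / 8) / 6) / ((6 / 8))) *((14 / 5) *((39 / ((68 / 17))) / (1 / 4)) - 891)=-1303 / 20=-65.15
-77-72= -149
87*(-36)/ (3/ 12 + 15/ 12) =-2088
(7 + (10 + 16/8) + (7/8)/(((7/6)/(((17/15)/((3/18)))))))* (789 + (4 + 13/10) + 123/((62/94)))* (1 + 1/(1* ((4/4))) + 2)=94547.57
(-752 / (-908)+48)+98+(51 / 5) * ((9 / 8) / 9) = 1344777 / 9080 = 148.10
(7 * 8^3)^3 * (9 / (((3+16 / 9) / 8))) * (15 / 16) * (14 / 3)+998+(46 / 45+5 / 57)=111589461312175477 / 36765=3035209066018.64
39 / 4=9.75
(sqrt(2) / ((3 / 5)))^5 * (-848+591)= -3212500 * sqrt(2) / 243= -18696.14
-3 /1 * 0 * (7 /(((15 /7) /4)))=0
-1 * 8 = -8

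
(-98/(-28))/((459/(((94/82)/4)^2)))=15463/24690528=0.00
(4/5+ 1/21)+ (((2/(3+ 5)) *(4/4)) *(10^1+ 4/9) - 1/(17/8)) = 32003/10710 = 2.99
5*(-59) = -295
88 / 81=1.09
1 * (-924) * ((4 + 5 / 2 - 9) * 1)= 2310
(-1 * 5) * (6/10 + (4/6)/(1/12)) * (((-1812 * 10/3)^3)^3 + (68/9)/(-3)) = 12421231824104455662078787584000002924/27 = 460045623114979839336251400000000000.00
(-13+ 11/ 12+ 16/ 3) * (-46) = 621/ 2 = 310.50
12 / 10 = 6 / 5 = 1.20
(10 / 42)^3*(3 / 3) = 125 / 9261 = 0.01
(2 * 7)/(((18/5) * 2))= 1.94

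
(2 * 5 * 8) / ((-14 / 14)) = -80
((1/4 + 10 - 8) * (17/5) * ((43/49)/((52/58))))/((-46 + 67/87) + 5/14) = -976401/5851300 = -0.17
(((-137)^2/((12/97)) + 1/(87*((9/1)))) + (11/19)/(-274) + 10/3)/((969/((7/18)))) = 8658349718375/142197579432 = 60.89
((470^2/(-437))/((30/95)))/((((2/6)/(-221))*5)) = 4881890/23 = 212256.09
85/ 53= 1.60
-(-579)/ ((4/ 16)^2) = 9264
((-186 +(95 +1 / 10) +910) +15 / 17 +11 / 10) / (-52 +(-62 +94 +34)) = 34896 / 595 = 58.65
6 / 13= 0.46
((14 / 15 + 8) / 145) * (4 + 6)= 268 / 435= 0.62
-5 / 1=-5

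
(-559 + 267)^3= -24897088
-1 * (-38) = 38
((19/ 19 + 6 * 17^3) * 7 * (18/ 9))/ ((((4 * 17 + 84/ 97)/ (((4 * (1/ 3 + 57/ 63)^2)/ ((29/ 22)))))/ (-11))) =-467785271096/ 1525545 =-306634.86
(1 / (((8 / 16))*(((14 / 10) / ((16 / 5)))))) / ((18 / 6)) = 32 / 21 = 1.52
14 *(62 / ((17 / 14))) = 12152 / 17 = 714.82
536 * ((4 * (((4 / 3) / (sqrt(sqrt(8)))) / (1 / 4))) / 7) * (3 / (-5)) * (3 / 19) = -51456 * 2^(1 / 4) / 665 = -92.02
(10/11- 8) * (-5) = 390/11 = 35.45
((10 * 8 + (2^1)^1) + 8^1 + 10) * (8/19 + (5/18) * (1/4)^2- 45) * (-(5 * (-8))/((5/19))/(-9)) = 6096025/81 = 75259.57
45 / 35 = 9 / 7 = 1.29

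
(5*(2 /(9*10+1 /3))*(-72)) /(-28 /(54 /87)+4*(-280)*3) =9720 /4152533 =0.00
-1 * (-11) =11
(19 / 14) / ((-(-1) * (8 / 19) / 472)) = 21299 / 14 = 1521.36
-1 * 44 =-44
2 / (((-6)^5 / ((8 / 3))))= -1 / 1458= -0.00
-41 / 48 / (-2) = 41 / 96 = 0.43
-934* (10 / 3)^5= -93400000 / 243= -384362.14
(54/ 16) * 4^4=864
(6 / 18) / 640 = 1 / 1920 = 0.00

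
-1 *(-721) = 721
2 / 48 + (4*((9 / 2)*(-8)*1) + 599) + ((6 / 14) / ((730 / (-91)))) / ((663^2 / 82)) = 14976021577 / 32911320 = 455.04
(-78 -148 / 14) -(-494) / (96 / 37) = 34213 / 336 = 101.82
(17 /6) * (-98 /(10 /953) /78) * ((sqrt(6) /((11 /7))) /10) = -5556943 * sqrt(6) /257400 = -52.88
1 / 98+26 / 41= 2589 / 4018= 0.64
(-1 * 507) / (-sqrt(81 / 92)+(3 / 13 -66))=19201780 / 2490393 -57122 * sqrt(23) / 2490393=7.60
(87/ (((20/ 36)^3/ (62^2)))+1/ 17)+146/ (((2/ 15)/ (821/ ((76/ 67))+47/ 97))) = 42977512648013/ 15665500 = 2743449.79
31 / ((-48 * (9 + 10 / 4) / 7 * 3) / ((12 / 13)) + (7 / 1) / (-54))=-11718 / 96925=-0.12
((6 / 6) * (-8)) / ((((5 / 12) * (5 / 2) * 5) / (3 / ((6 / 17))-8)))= -96 / 125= -0.77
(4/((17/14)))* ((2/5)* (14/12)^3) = 4802/2295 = 2.09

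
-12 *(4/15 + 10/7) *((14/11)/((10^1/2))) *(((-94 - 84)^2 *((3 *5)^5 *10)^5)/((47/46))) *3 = -6288840035403310611419677734375000000000000/517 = -12164100648749150118800150000000000000000.00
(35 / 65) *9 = 63 / 13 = 4.85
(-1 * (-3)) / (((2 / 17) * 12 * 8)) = 17 / 64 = 0.27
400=400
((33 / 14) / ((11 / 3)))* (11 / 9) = 11 / 14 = 0.79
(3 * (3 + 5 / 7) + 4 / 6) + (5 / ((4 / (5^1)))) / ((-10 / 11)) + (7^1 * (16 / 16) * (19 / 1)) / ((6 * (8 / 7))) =2725 / 112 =24.33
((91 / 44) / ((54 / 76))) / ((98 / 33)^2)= 2717 / 8232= 0.33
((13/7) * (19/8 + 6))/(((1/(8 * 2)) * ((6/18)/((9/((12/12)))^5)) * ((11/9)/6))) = 16663863996/77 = 216413818.13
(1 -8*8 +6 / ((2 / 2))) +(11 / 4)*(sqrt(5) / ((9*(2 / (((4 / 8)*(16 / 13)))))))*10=-57 +110*sqrt(5) / 117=-54.90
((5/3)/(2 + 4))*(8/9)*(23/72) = 115/1458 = 0.08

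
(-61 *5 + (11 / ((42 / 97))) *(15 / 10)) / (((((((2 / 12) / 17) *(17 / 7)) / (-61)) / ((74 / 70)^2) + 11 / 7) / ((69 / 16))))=-129180990699 / 176331808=-732.60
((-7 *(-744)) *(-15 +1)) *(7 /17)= -510384 /17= -30022.59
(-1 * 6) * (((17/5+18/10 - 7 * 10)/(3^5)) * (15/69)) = 8/23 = 0.35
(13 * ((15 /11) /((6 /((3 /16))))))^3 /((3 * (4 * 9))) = 274625 /174456832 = 0.00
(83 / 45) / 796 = 83 / 35820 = 0.00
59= 59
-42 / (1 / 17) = -714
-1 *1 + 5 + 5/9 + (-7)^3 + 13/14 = -42527/126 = -337.52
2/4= 1/2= 0.50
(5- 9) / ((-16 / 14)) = 7 / 2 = 3.50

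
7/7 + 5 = 6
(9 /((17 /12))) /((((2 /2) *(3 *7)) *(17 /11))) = 396 /2023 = 0.20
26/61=0.43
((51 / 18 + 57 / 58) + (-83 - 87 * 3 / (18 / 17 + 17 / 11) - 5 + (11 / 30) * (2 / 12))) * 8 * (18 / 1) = -1874497868 / 70615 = -26545.32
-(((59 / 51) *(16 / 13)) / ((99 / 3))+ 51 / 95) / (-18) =1205509 / 37413090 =0.03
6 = 6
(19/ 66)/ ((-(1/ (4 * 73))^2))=-810008/ 33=-24545.70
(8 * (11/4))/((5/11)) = 242/5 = 48.40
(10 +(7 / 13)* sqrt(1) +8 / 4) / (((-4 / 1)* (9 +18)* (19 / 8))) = -326 / 6669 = -0.05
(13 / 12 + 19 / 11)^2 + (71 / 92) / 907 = 2871638177 / 363482064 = 7.90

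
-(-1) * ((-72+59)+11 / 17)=-210 / 17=-12.35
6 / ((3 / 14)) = 28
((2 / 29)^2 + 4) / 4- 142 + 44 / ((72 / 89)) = -1311101 / 15138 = -86.61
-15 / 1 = -15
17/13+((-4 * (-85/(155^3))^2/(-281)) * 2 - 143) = -287108550183071194/2026281841683125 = -141.69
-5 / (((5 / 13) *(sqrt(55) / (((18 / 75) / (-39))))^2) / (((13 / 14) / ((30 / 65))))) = -13 / 721875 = -0.00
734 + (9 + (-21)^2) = 1184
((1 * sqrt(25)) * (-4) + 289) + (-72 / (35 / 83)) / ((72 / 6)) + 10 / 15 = 26821 / 105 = 255.44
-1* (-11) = 11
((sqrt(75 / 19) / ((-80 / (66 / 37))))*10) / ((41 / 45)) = -7425*sqrt(57) / 115292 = -0.49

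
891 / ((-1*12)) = -297 / 4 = -74.25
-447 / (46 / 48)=-10728 / 23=-466.43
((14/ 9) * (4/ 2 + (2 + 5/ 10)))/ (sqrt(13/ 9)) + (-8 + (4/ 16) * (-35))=-67/ 4 + 21 * sqrt(13)/ 13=-10.93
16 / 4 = 4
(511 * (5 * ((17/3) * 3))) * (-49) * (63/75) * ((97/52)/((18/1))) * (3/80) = -289025177/41600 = -6947.72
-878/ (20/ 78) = -17121/ 5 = -3424.20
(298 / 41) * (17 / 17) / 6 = 149 / 123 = 1.21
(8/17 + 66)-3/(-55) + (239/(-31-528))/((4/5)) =137964111/2090660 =65.99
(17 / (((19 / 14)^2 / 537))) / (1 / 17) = 30417828 / 361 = 84259.91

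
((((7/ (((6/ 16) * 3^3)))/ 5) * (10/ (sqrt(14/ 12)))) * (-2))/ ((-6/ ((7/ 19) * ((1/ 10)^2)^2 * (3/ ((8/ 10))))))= 7 * sqrt(42)/ 769500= 0.00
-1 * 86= -86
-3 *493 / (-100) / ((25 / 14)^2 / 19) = 1376949 / 15625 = 88.12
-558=-558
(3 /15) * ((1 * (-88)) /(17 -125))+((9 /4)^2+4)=19927 /2160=9.23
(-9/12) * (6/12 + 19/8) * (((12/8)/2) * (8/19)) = -207/304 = -0.68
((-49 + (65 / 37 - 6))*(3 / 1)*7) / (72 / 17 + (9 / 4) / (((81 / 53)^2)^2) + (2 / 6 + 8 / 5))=-67276285360200 / 395980334437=-169.90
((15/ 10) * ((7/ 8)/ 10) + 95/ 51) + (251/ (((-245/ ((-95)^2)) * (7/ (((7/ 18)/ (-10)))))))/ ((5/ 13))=135.55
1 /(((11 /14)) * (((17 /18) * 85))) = 252 /15895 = 0.02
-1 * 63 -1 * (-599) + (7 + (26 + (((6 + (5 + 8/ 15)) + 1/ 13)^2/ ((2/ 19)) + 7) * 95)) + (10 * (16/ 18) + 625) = 104377047/ 845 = 123523.13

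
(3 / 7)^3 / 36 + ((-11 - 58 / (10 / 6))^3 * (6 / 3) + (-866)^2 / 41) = -1222441829081 / 7031500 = -173852.21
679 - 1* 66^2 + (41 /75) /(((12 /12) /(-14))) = -276349 /75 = -3684.65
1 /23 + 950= 950.04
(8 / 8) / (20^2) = 1 / 400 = 0.00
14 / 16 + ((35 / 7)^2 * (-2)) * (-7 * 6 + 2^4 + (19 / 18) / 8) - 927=6611 / 18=367.28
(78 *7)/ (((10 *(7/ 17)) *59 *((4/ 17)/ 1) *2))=11271/ 2360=4.78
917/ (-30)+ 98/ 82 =-36127/ 1230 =-29.37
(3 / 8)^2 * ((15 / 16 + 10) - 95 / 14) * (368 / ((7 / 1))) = 96255 / 3136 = 30.69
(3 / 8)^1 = 3 / 8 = 0.38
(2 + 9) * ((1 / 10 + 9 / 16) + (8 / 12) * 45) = 26983 / 80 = 337.29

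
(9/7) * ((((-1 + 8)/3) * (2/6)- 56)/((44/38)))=-1349/22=-61.32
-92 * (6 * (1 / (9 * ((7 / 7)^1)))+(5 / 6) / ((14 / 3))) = -1633 / 21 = -77.76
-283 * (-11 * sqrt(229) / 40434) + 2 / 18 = 1 / 9 + 3113 * sqrt(229) / 40434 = 1.28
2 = 2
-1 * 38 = -38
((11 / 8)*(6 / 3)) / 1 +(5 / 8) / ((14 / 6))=169 / 56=3.02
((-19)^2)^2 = 130321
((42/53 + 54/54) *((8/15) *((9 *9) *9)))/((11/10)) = 369360/583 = 633.55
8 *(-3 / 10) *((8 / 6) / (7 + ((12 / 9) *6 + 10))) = -16 / 125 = -0.13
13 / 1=13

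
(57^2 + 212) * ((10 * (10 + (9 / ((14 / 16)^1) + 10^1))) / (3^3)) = 7337320 / 189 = 38821.80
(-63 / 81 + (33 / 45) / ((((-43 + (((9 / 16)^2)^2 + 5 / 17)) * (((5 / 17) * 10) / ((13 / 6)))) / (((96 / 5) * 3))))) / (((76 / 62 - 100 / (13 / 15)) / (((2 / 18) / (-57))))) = -54092808958409 / 2100537199634478750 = -0.00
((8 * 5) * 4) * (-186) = -29760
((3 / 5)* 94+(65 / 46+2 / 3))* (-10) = -584.80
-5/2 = -2.50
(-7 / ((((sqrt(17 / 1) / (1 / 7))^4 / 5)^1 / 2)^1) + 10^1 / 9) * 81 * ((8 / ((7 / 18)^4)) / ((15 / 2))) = 998881072128 / 238003927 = 4196.91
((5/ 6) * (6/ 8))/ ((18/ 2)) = 0.07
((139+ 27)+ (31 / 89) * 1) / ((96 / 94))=231945 / 1424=162.88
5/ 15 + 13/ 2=41/ 6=6.83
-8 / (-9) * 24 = 64 / 3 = 21.33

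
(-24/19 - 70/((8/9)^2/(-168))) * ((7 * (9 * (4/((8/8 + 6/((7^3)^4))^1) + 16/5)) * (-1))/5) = -8876640646785018051/6574611423325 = -1350139.21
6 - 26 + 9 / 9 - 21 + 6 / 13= -39.54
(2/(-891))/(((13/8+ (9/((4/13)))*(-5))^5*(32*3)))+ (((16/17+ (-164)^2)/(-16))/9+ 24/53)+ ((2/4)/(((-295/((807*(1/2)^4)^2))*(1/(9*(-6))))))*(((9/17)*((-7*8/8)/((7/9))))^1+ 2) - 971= -679170688141093120287601138093/377096521047421643956350720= -1801.05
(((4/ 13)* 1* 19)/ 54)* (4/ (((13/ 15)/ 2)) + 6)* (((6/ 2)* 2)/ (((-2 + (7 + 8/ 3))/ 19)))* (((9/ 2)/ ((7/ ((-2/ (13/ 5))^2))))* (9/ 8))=48247650/ 4598321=10.49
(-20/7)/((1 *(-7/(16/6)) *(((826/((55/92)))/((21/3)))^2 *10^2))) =605/2165544024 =0.00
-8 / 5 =-1.60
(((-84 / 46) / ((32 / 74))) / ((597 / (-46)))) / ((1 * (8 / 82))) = 10619 / 3184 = 3.34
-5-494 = -499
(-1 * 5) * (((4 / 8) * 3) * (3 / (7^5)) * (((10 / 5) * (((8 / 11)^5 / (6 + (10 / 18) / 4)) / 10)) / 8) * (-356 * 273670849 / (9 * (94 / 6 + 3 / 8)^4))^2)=-8559274453099121020743416878844608512 / 288756477725880587084637366015625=-29641.84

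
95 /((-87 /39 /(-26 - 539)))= 697775 /29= 24061.21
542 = 542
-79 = -79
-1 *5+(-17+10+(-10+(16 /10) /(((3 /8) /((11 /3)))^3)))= 5371586 /3645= 1473.69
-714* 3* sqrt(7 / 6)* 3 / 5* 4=-5552.70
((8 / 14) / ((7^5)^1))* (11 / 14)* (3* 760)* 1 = 50160 / 823543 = 0.06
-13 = -13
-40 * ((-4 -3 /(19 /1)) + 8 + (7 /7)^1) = -3680 /19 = -193.68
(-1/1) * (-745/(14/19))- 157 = 11957/14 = 854.07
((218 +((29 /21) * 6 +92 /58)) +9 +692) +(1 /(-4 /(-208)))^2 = 737473 /203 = 3632.87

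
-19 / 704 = -0.03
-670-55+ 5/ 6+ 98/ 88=-95443/ 132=-723.05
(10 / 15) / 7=2 / 21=0.10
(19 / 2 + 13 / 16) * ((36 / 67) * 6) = 4455 / 134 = 33.25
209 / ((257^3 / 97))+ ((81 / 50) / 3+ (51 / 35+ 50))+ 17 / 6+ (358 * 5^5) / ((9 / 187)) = 23245193.72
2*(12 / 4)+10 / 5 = 8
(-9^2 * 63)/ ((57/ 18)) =-30618/ 19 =-1611.47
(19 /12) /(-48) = -19 /576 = -0.03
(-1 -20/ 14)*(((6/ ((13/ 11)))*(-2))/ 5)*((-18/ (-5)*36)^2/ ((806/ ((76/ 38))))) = 942264576/ 4584125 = 205.55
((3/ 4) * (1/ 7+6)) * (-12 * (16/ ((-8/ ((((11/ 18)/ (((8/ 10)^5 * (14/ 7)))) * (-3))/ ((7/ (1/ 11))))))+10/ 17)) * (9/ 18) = -62333445/ 3411968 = -18.27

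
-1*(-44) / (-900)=-11 / 225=-0.05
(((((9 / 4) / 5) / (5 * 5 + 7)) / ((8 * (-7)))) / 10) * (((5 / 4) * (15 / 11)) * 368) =-621 / 39424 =-0.02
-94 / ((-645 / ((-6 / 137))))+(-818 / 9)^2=19709032192 / 2385855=8260.78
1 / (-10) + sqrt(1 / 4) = 2 / 5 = 0.40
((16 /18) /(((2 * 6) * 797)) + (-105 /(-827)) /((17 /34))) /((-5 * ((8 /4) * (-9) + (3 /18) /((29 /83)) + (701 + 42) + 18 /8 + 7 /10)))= -524394704 /7518680505873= -0.00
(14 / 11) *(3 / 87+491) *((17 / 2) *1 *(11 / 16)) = 105910 / 29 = 3652.07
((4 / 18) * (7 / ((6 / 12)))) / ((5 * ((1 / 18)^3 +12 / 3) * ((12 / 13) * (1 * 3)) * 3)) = 2184 / 116645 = 0.02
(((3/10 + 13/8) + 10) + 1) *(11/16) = 5687/640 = 8.89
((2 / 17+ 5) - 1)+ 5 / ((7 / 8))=1170 / 119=9.83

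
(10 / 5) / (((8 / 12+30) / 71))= 213 / 46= 4.63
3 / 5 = 0.60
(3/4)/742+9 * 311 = 8307435/2968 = 2799.00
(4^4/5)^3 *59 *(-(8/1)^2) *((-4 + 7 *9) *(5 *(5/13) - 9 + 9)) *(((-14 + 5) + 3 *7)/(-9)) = 14950781157376/195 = 76670672601.93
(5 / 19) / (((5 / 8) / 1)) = 0.42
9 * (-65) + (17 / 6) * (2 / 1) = -1738 / 3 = -579.33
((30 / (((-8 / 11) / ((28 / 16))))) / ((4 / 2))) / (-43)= 1155 / 1376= 0.84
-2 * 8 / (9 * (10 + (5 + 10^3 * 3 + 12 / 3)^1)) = -16 / 27171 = -0.00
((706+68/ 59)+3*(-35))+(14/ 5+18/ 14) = 1251882/ 2065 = 606.24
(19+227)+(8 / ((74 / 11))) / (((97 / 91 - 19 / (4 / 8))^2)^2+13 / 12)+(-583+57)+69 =-11954728757896968487 / 56657482436514445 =-211.00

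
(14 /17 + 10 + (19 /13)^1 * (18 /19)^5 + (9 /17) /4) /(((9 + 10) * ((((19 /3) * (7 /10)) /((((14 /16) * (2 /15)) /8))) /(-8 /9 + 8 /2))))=9734546563 /1497188116944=0.01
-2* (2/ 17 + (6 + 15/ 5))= -310/ 17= -18.24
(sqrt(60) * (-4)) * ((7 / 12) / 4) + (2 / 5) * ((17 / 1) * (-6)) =-204 / 5-7 * sqrt(15) / 6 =-45.32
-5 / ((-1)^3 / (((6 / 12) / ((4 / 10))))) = 25 / 4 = 6.25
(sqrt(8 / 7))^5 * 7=128 * sqrt(14) / 49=9.77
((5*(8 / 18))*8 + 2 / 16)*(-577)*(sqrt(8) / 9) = -743753*sqrt(2) / 324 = -3246.38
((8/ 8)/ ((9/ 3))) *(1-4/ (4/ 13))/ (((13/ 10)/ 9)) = -360/ 13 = -27.69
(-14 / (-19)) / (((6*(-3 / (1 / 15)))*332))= -7 / 851580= -0.00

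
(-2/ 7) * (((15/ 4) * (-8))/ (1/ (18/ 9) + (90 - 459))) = -120/ 5159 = -0.02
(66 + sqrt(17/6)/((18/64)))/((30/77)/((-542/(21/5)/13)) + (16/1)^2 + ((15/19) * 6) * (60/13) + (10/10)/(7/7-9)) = 94247296 * sqrt(102)/44165747799 + 388770096/1635768437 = 0.26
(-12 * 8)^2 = 9216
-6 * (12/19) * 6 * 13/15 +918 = 85338/95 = 898.29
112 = 112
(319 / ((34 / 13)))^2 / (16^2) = 17197609 / 295936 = 58.11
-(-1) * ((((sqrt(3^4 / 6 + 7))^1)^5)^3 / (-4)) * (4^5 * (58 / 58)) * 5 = -973771369405 * sqrt(82) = -8817874786453.76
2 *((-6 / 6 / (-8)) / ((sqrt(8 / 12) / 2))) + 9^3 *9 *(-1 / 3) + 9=-2178 + sqrt(6) / 4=-2177.39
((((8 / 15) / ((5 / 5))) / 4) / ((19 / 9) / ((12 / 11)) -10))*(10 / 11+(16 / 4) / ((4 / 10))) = -1728 / 9581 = -0.18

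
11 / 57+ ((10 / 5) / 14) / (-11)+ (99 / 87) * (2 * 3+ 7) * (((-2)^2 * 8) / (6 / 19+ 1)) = 1145364398 / 3182025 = 359.95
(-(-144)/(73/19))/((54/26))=3952/219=18.05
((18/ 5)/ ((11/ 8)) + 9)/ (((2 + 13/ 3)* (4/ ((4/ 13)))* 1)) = 1917/ 13585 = 0.14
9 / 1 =9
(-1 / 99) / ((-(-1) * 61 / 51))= -17 / 2013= -0.01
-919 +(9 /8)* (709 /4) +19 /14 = -160885 /224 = -718.24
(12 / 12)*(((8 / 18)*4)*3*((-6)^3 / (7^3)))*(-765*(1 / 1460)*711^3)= 15837722191584 / 25039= 632522153.10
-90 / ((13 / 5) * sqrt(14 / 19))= -40.33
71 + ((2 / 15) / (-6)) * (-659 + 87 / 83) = 85.62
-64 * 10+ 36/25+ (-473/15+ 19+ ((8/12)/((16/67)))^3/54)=-650.69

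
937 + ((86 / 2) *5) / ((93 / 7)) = 88646 / 93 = 953.18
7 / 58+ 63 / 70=148 / 145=1.02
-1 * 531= -531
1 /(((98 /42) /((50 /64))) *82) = 0.00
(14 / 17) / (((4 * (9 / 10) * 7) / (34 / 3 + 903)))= 13715 / 459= 29.88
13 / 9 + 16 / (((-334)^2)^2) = 10111352182 / 7000166889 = 1.44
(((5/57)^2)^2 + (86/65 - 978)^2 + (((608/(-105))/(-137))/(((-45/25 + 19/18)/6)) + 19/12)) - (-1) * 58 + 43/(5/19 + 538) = 5325217602003209045735939/5582239922861865900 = 953957.13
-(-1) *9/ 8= 1.12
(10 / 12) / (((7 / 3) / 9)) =45 / 14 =3.21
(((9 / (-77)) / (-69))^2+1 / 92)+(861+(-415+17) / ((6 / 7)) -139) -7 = 9434823737 / 37637292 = 250.68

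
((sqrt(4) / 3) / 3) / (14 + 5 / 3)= 2 / 141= 0.01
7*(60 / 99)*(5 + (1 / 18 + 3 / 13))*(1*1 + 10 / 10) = 173180 / 3861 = 44.85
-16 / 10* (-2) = 3.20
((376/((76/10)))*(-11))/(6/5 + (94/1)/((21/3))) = -90475/2432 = -37.20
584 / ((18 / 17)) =4964 / 9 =551.56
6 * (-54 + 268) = 1284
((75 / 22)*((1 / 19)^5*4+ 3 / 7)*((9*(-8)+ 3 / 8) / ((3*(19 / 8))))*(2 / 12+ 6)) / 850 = -52495972775 / 492664465832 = -0.11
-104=-104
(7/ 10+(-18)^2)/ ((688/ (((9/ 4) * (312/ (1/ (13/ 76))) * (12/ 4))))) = 44448183/ 261440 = 170.01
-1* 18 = -18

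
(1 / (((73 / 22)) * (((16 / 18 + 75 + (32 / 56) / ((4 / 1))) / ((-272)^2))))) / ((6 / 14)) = 684.26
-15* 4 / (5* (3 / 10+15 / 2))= -20 / 13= -1.54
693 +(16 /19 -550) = 2733 /19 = 143.84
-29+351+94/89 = 28752/89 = 323.06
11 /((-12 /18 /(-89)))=2937 /2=1468.50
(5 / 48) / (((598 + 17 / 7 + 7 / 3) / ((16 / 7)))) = 0.00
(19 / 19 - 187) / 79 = -186 / 79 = -2.35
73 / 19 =3.84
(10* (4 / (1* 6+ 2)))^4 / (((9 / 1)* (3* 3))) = 625 / 81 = 7.72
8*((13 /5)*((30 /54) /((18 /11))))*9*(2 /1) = 1144 /9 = 127.11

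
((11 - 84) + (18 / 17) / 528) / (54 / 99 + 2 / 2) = -109205 / 2312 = -47.23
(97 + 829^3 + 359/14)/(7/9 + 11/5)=358925434335/1876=191324858.39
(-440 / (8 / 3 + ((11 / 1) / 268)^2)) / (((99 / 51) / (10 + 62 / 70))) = -3721632384 / 4024685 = -924.70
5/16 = 0.31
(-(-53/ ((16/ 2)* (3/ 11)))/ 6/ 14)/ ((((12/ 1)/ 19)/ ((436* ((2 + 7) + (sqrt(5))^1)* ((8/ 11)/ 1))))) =109763* sqrt(5)/ 756 + 109763/ 84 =1631.36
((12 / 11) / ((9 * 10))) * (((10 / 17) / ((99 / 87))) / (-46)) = -58 / 425799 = -0.00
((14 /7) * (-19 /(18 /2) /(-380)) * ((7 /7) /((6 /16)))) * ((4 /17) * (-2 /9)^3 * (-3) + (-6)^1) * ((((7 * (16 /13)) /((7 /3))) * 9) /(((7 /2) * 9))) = -3168512 /16916445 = -0.19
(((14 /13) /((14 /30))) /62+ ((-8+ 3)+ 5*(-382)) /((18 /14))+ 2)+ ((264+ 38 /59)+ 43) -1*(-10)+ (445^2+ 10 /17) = 716138065796 /3637881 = 196855.83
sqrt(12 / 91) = 2 * sqrt(273) / 91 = 0.36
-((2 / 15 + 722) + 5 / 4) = -43403 / 60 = -723.38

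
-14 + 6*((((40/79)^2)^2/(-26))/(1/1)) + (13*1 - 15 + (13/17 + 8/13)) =-125978271711/8607967901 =-14.64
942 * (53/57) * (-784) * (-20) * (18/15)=313135872/19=16480835.37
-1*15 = -15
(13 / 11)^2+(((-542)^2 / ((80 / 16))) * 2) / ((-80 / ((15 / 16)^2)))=-79890721 / 61952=-1289.56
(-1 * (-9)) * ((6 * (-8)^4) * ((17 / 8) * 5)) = 2350080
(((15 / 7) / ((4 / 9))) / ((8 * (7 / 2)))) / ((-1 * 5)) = -27 / 784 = -0.03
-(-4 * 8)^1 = 32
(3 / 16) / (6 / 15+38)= 5 / 1024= 0.00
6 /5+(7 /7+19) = 106 /5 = 21.20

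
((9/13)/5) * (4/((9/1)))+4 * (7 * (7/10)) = 1278/65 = 19.66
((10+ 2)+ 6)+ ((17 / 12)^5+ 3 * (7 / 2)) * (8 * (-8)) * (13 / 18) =-51163997 / 69984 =-731.08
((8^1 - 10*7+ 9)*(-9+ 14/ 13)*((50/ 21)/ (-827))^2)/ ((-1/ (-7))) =13647500/ 560137851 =0.02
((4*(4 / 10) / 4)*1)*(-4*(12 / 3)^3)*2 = -1024 / 5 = -204.80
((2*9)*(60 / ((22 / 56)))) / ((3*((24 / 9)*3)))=1260 / 11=114.55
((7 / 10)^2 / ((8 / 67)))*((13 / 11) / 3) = 42679 / 26400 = 1.62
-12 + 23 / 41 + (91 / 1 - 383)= -12441 / 41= -303.44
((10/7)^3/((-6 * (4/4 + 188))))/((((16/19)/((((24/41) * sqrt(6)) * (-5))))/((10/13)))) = 237500 * sqrt(6)/34552791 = 0.02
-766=-766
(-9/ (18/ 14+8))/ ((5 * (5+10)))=-21/ 1625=-0.01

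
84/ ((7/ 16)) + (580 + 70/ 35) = 774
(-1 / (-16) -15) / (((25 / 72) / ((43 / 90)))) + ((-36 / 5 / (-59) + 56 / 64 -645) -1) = -39267861 / 59000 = -665.56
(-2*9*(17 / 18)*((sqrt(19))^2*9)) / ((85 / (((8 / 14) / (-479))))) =684 / 16765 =0.04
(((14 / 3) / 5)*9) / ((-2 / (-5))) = 21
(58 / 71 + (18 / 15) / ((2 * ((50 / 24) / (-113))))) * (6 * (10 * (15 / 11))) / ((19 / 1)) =-921528 / 6745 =-136.62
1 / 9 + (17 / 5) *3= 10.31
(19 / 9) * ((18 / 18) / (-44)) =-19 / 396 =-0.05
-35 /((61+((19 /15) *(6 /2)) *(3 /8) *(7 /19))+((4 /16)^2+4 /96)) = -1200 /2113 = -0.57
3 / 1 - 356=-353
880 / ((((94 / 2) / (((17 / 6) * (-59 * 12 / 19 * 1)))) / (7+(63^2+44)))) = -7946725.20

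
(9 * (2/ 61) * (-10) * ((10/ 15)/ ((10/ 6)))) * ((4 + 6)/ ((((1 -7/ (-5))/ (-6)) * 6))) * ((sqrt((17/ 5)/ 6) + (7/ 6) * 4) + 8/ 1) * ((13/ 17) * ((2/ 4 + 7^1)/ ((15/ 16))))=403.75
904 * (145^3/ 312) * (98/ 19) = 33760473250/ 741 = 45560692.65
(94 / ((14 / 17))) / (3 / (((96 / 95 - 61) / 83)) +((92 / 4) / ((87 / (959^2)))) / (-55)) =-21788502285 / 844635509284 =-0.03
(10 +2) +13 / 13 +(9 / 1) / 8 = 113 / 8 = 14.12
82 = 82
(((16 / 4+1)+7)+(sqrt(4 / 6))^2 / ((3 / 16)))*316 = 4915.56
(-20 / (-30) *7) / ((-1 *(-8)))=7 / 12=0.58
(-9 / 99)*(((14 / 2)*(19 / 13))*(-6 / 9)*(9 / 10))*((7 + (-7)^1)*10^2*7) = 0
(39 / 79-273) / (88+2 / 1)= -1196 / 395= -3.03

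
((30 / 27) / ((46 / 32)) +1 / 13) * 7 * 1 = 16009 / 2691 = 5.95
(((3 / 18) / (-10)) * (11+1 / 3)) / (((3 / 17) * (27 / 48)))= -2312 / 1215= -1.90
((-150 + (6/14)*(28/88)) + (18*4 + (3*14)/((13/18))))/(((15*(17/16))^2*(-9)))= 240512/27895725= 0.01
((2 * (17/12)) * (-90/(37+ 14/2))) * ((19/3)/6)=-1615/264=-6.12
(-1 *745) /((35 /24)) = -3576 /7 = -510.86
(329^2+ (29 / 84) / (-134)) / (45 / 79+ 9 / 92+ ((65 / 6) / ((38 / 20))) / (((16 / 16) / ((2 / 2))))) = 42061465306841 / 2475013366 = 16994.44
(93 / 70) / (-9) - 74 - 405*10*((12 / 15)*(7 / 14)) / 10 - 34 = -56731 / 210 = -270.15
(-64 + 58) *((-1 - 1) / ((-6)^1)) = -2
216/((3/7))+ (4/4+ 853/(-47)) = 22882/47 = 486.85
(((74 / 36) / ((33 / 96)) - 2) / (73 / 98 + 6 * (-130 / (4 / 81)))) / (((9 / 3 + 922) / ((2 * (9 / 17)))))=-77224 / 267737105075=-0.00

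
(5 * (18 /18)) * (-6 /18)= -5 /3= -1.67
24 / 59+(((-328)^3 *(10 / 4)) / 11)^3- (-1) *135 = -40507611030211681834614641 / 78529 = -515829961290882117875.11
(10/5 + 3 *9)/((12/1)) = 29/12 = 2.42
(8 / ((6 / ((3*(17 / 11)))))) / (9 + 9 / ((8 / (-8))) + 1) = 68 / 11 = 6.18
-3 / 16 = -0.19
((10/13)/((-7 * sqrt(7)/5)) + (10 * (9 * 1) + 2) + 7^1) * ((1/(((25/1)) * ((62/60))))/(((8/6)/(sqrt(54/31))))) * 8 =-1080 * sqrt(1302)/612157 + 10692 * sqrt(186)/4805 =30.28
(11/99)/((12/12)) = 1/9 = 0.11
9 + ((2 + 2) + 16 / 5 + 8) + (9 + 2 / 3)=508 / 15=33.87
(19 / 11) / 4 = 19 / 44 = 0.43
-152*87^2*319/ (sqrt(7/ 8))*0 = 0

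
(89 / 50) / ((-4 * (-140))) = 89 / 28000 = 0.00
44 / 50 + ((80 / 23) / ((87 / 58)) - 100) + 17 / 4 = -638603 / 6900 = -92.55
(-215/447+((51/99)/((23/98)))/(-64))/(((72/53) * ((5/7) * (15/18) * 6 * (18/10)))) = -691824847/11725274880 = -0.06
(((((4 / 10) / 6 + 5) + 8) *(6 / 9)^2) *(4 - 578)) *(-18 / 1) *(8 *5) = 7200256 / 3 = 2400085.33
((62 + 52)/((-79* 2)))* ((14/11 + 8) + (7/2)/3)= -13091/1738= -7.53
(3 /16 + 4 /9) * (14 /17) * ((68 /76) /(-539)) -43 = -647077 /15048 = -43.00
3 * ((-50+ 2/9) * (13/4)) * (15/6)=-3640/3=-1213.33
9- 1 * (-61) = 70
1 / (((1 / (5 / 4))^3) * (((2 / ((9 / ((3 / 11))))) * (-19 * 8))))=-0.21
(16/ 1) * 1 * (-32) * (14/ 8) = -896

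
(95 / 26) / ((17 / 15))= 1425 / 442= 3.22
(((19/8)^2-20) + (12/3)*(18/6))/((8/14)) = -4.13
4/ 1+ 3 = 7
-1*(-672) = 672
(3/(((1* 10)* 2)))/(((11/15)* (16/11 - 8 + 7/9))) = -0.04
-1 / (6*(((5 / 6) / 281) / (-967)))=271727 / 5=54345.40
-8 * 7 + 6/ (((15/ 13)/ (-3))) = -358/ 5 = -71.60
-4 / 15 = -0.27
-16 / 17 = -0.94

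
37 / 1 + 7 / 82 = 3041 / 82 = 37.09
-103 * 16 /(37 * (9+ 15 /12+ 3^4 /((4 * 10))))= -65920 /18167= -3.63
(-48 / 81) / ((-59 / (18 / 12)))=8 / 531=0.02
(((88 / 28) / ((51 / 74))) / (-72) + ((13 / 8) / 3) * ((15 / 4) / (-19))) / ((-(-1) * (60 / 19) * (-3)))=332573 / 18506880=0.02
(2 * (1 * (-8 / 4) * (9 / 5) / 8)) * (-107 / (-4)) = -963 / 40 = -24.08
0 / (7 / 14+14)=0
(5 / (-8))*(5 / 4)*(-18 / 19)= 225 / 304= 0.74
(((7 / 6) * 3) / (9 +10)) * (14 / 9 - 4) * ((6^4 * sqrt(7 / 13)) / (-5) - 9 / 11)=7 / 19 +11088 * sqrt(91) / 1235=86.01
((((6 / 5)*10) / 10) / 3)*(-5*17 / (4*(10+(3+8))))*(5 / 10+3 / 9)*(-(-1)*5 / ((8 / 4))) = -425 / 504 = -0.84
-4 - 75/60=-5.25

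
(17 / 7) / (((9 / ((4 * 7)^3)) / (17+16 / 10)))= 1652672 / 15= 110178.13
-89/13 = -6.85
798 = 798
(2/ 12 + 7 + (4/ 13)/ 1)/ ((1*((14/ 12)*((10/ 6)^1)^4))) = 47223/ 56875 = 0.83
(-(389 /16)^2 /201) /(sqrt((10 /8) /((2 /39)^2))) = -151321*sqrt(5) /2508480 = -0.13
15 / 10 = 3 / 2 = 1.50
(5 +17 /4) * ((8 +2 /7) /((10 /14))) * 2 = 1073 /5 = 214.60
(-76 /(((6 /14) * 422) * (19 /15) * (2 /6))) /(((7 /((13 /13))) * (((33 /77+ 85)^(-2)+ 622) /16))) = -171649920 /46932674507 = -0.00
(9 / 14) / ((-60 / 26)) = -39 / 140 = -0.28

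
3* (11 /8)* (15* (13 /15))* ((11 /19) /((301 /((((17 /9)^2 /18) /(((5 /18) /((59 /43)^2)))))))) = 1582452157 /11420385480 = 0.14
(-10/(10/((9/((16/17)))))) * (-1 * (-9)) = -1377/16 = -86.06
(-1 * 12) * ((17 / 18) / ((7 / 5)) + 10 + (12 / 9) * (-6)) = -674 / 21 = -32.10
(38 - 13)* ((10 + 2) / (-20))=-15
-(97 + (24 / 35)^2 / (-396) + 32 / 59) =-77547681 / 795025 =-97.54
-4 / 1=-4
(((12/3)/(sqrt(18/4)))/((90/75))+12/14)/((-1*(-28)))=3/98+5*sqrt(2)/126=0.09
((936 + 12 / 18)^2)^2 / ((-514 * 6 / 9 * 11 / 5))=-1021046967.90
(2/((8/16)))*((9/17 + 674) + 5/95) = 871560/323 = 2698.33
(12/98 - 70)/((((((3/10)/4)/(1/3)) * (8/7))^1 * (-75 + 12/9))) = 17120/4641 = 3.69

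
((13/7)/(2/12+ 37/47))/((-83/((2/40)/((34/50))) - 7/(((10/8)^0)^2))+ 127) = -705/365302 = -0.00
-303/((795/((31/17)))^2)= -97061/60885075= -0.00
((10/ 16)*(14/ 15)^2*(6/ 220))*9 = 147/ 1100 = 0.13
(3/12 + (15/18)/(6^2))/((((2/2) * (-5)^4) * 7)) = 59/945000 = 0.00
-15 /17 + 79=1328 /17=78.12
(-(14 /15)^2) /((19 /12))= -784 /1425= -0.55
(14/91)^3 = 8/2197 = 0.00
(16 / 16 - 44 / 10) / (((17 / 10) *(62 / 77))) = -77 / 31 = -2.48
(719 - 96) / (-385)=-89 / 55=-1.62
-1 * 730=-730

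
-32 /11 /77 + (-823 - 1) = -697960 /847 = -824.04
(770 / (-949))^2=592900 / 900601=0.66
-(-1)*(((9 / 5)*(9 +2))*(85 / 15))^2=314721 / 25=12588.84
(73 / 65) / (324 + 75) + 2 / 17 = 53111 / 440895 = 0.12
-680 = -680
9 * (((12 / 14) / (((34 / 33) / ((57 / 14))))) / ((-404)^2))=50787 / 271917856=0.00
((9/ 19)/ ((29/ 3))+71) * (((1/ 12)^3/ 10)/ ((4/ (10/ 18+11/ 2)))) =1066783/ 171383040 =0.01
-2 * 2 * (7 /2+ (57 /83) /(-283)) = -328618 /23489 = -13.99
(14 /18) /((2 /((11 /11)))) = 7 /18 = 0.39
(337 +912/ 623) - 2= 209617/ 623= 336.46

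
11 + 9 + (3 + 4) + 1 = 28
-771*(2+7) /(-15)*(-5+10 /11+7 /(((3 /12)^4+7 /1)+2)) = -194322069 /126775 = -1532.81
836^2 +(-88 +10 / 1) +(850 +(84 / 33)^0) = 699669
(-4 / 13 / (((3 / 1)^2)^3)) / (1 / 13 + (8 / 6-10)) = 4 / 81405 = 0.00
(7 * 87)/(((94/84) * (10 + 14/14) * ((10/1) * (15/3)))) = 12789/12925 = 0.99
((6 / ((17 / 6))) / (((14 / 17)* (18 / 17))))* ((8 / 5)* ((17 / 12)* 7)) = 578 / 15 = 38.53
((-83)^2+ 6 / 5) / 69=34451 / 345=99.86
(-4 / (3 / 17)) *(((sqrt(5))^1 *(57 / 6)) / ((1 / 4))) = -2584 *sqrt(5) / 3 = -1926.00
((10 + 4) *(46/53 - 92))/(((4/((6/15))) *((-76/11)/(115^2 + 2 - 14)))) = 491404683/2014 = 243994.38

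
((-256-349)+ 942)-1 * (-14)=351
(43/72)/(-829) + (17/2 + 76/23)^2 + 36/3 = 4778613455/31574952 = 151.34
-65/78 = -5/6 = -0.83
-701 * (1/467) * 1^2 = -701/467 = -1.50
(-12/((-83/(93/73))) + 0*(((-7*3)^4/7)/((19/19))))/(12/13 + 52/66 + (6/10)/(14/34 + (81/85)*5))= 19150560/189943591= 0.10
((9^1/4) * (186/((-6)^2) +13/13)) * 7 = 777/8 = 97.12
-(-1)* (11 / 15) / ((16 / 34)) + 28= 3547 / 120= 29.56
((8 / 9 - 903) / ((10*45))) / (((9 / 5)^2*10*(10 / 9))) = -8119 / 145800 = -0.06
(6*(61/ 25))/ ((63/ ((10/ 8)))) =61/ 210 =0.29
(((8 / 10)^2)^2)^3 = 16777216 / 244140625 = 0.07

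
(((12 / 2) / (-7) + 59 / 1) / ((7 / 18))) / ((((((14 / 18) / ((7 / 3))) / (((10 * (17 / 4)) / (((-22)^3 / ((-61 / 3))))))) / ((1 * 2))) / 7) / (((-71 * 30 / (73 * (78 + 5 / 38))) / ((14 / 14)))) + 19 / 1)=768632747850 / 93640422967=8.21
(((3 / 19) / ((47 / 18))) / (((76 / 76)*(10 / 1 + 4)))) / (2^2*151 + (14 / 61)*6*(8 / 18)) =0.00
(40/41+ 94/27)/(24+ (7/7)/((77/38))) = 189959/1043901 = 0.18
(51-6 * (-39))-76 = 209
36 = 36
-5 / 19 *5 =-25 / 19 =-1.32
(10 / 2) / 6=5 / 6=0.83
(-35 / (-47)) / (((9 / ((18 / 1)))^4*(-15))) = -112 / 141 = -0.79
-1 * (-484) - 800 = -316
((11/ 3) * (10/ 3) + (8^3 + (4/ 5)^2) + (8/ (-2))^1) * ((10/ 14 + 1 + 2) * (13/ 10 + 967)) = 1873303.30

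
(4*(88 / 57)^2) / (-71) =-30976 / 230679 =-0.13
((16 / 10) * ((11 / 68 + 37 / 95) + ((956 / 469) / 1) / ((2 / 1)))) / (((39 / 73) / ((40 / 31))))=6.07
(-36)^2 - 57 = 1239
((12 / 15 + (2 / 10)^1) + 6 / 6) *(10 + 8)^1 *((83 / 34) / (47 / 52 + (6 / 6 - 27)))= -8632 / 2465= -3.50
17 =17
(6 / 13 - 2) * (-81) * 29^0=1620 / 13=124.62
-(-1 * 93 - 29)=122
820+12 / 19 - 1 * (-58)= 16694 / 19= 878.63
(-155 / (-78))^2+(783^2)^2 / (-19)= -2286842493310889 / 115596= -19783059044.52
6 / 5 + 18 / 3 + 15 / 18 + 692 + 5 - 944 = -7169 / 30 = -238.97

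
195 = 195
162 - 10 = 152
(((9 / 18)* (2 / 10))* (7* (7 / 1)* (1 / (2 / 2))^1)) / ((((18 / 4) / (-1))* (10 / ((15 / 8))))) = -49 / 240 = -0.20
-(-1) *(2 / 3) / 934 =1 / 1401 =0.00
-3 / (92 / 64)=-48 / 23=-2.09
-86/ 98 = -43/ 49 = -0.88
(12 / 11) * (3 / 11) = 36 / 121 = 0.30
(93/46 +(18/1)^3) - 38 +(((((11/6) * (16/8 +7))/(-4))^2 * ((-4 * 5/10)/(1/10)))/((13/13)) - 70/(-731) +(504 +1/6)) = 4809840173/807024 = 5959.97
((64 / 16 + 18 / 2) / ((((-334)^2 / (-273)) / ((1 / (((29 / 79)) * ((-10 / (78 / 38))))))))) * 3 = 32803407 / 614673560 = 0.05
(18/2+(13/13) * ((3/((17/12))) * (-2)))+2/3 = 277/51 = 5.43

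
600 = 600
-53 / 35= -1.51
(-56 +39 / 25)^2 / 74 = 1852321 / 46250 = 40.05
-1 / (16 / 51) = -51 / 16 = -3.19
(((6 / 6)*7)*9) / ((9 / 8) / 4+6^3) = 224 / 769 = 0.29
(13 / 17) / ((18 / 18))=13 / 17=0.76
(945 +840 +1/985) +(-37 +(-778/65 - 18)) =1718.03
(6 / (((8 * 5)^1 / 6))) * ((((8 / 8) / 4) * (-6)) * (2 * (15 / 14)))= -81 / 28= -2.89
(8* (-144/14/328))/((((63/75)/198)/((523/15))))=-4142160/2009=-2061.80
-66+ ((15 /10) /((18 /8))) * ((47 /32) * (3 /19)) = -20017 /304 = -65.85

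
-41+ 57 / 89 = -3592 / 89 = -40.36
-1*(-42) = 42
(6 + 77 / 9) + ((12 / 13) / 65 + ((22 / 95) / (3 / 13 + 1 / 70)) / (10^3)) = 23475138071 / 1611119250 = 14.57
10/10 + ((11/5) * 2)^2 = 509/25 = 20.36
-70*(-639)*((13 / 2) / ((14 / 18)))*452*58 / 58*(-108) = -18248153040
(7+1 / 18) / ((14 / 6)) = 3.02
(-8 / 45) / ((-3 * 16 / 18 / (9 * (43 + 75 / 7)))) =1128 / 35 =32.23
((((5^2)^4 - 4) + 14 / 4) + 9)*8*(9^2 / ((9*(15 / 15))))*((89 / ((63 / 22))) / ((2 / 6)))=18356649432 / 7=2622378490.29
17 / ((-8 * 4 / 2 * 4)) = -17 / 64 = -0.27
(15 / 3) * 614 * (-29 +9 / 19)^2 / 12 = 225463870 / 1083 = 208184.55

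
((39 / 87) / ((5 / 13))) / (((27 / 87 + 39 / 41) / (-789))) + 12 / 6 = -1817327 / 2500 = -726.93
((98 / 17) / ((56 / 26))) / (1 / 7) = 637 / 34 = 18.74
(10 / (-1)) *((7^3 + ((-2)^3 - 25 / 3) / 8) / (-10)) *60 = 40915 / 2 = 20457.50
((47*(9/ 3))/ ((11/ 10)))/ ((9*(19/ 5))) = 2350/ 627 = 3.75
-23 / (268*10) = -23 / 2680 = -0.01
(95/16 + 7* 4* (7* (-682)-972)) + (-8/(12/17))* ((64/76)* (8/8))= -146733145/912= -160891.61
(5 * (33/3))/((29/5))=9.48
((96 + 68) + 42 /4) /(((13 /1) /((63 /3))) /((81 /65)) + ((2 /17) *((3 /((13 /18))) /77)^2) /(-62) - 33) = -44782720271289 /8341452471112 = -5.37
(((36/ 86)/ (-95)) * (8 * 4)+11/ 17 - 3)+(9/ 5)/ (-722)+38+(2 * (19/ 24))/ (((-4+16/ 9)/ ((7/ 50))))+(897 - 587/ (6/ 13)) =-339.43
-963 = -963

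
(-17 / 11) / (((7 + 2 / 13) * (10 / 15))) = -221 / 682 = -0.32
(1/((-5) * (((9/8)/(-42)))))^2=12544/225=55.75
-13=-13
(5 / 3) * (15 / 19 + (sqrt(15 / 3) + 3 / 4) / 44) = 5 * sqrt(5) / 132 + 4495 / 3344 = 1.43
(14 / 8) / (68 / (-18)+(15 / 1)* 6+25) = 9 / 572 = 0.02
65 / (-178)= -65 / 178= -0.37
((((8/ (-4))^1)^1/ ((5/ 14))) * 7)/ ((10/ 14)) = -1372/ 25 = -54.88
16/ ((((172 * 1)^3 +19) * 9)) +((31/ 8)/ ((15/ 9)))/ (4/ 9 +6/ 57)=728297076469/ 172193723280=4.23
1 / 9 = 0.11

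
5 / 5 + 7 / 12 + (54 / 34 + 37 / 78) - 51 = -41861 / 884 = -47.35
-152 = -152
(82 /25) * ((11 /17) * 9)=8118 /425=19.10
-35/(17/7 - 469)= 0.08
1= 1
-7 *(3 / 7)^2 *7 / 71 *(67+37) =-936 / 71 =-13.18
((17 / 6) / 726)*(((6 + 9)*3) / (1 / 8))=170 / 121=1.40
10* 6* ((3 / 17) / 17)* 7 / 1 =1260 / 289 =4.36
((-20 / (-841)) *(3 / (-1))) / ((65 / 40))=-480 / 10933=-0.04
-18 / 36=-1 / 2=-0.50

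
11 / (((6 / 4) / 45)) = 330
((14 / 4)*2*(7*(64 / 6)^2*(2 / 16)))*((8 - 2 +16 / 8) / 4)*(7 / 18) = 542.02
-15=-15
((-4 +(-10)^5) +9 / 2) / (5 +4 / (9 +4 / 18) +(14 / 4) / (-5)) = -82999585 / 3929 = -21124.86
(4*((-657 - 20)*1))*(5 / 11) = -13540 / 11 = -1230.91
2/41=0.05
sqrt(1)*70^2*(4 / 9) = 19600 / 9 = 2177.78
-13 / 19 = -0.68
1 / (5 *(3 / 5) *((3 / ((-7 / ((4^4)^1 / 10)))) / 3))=-0.09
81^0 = 1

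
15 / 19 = 0.79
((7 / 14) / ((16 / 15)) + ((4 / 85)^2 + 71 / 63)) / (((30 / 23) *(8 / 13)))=1.99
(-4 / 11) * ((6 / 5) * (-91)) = 2184 / 55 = 39.71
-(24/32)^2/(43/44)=-99/172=-0.58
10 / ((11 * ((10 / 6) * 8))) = 3 / 44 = 0.07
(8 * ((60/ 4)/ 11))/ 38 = 60/ 209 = 0.29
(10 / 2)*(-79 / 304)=-395 / 304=-1.30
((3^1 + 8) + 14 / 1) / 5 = 5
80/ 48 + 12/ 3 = 17/ 3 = 5.67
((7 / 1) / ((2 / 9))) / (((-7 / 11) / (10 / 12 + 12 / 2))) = -1353 / 4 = -338.25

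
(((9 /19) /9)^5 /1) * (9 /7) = 9 /17332693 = 0.00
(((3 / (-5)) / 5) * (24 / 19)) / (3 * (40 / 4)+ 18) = -3 / 950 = -0.00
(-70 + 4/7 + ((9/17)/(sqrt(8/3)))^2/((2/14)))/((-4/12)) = 3335175/16184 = 206.08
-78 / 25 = -3.12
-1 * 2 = -2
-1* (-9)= 9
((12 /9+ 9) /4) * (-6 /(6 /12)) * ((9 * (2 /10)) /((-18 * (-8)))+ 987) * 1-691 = -2503071 /80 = -31288.39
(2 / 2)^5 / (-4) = -1 / 4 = -0.25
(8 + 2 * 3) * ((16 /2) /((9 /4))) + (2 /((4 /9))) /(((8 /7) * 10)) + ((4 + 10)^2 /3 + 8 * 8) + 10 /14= 1816609 /10080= 180.22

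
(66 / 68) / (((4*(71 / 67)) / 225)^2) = 7499435625 / 2742304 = 2734.72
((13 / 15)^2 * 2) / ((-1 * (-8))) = 169 / 900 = 0.19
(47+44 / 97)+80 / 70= 32997 / 679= 48.60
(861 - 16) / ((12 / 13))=10985 / 12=915.42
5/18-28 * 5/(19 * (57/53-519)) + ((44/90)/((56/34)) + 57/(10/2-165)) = 0.23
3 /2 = 1.50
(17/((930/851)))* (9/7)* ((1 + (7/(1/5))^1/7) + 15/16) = 4817511/34720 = 138.75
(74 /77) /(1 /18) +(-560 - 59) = -601.70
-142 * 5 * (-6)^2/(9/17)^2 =-820760/9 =-91195.56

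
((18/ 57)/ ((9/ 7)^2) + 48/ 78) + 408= 2726330/ 6669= 408.81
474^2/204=18723/17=1101.35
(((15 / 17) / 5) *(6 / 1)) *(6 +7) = 234 / 17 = 13.76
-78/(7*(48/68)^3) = -63869/2016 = -31.68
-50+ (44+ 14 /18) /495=-222347 /4455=-49.91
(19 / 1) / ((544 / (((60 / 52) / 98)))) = 285 / 693056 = 0.00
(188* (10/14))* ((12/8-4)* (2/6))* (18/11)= -14100/77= -183.12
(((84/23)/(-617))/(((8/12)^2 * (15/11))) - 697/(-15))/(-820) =-2472262/43637325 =-0.06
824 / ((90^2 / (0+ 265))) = 10918 / 405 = 26.96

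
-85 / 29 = -2.93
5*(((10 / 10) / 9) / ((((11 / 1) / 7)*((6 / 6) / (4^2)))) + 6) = 35.66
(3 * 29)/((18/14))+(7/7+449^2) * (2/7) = 1211033/21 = 57668.24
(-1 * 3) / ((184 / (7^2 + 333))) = -573 / 92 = -6.23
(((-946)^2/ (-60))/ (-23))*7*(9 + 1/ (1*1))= 3132206/ 69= 45394.29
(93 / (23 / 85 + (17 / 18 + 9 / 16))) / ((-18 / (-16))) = 1011840 / 21757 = 46.51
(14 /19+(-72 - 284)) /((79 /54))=-364500 /1501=-242.84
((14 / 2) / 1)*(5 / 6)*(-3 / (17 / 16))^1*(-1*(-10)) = -164.71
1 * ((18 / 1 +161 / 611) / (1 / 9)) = 100431 / 611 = 164.37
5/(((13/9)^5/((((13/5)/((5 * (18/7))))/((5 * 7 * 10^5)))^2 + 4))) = 147622500000000123201/46411625000000000000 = 3.18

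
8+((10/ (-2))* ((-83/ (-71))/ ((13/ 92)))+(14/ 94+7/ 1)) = -1137284/ 43381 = -26.22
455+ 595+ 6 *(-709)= -3204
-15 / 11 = -1.36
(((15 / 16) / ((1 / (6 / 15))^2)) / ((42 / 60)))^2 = 0.05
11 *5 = 55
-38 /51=-0.75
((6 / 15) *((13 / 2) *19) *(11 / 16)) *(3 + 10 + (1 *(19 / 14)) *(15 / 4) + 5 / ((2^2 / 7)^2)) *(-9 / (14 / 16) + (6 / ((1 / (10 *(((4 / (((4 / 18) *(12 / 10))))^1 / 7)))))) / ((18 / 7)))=1412837283 / 31360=45052.21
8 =8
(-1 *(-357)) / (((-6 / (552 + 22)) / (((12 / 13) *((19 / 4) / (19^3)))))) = -102459 / 4693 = -21.83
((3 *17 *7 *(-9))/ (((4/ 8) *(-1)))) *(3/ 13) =19278/ 13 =1482.92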